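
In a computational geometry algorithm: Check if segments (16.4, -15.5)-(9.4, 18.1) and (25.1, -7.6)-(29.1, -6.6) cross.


Cross products: d1=-22.9, d2=118.5, d3=-347.62, d4=-489.02
d1*d2 < 0 and d3*d4 < 0? no

No, they don't intersect


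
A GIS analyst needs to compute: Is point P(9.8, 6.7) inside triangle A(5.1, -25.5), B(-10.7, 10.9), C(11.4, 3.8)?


Cross products: AB x AP = -679.84, BC x BP = 52.73, CA x CP = -65.15
All same sign? no

No, outside


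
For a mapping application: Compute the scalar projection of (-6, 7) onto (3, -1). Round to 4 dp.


u.v = -25, |v| = sqrt(10) = 3.1623
Scalar projection = u.v / |v| = -25 / sqrt(10) = -7.9057

-7.9057


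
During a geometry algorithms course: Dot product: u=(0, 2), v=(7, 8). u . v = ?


u . v = u_x*v_x + u_y*v_y = 0*7 + 2*8
= 0 + 16 = 16

16


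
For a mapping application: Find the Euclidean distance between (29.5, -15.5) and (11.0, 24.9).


dx=-18.5, dy=40.4
d^2 = (-18.5)^2 + 40.4^2 = 1974.41
d = sqrt(1974.41) = 44.4343

44.4343


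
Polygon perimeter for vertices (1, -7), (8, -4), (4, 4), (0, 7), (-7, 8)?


Sides: (1, -7)->(8, -4): sqrt(58) = 7.615773, (8, -4)->(4, 4): sqrt(80) = 8.944272, (4, 4)->(0, 7): sqrt(25) = 5, (0, 7)->(-7, 8): sqrt(50) = 7.071068, (-7, 8)->(1, -7): sqrt(289) = 17
Sum = 45.631113
Perimeter = 45.6311

45.6311


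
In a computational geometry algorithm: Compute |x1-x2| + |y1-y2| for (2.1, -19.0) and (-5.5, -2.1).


|2.1-(-5.5)| + |(-19)-(-2.1)| = 7.6 + 16.9 = 24.5

24.5


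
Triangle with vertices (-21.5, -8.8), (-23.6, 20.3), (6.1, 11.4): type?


Side lengths squared: AB^2=851.22, BC^2=961.3, CA^2=1169.8
Sorted: [851.22, 961.3, 1169.8]
By sides: Scalene, By angles: Acute

Scalene, Acute


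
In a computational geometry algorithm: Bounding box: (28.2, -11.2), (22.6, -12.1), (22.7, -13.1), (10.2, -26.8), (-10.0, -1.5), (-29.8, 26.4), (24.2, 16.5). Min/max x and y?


x range: [-29.8, 28.2]
y range: [-26.8, 26.4]
Bounding box: (-29.8,-26.8) to (28.2,26.4)

(-29.8,-26.8) to (28.2,26.4)


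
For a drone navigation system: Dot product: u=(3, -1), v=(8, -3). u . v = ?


u . v = u_x*v_x + u_y*v_y = 3*8 + (-1)*(-3)
= 24 + 3 = 27

27


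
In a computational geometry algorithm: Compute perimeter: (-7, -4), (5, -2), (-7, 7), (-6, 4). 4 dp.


Sides: (-7, -4)->(5, -2): sqrt(148) = 12.165525, (5, -2)->(-7, 7): sqrt(225) = 15, (-7, 7)->(-6, 4): sqrt(10) = 3.162278, (-6, 4)->(-7, -4): sqrt(65) = 8.062258
Sum = 38.390061
Perimeter = 38.3901

38.3901


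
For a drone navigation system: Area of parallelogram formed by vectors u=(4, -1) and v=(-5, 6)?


|u x v| = |4*6 - (-1)*(-5)|
= |24 - 5| = 19

19


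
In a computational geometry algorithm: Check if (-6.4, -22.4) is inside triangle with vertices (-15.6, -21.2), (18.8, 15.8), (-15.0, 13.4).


Cross products: AB x AP = -381.68, BC x BP = 1230.68, CA x CP = 319.04
All same sign? no

No, outside


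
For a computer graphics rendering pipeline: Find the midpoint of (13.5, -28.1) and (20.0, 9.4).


M = ((13.5+20)/2, ((-28.1)+9.4)/2)
= (16.75, -9.35)

(16.75, -9.35)


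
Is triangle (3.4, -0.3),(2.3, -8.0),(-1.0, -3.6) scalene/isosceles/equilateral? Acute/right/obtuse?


Side lengths squared: AB^2=60.5, BC^2=30.25, CA^2=30.25
Sorted: [30.25, 30.25, 60.5]
By sides: Isosceles, By angles: Right

Isosceles, Right


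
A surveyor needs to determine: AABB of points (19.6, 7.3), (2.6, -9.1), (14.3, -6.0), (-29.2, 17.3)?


x range: [-29.2, 19.6]
y range: [-9.1, 17.3]
Bounding box: (-29.2,-9.1) to (19.6,17.3)

(-29.2,-9.1) to (19.6,17.3)


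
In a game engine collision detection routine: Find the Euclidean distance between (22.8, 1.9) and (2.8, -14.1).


dx=-20, dy=-16
d^2 = (-20)^2 + (-16)^2 = 656
d = sqrt(656) = 25.6125

25.6125


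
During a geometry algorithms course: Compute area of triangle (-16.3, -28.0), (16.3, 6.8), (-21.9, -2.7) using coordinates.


Area = |x_A(y_B-y_C) + x_B(y_C-y_A) + x_C(y_A-y_B)|/2
= |(-154.85) + 412.39 + 762.12|/2
= 1019.66/2 = 509.83

509.83


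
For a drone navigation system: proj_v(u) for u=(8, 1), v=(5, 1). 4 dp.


u.v = 41, |v| = sqrt(26) = 5.099
Scalar projection = u.v / |v| = 41 / sqrt(26) = 8.0408

8.0408


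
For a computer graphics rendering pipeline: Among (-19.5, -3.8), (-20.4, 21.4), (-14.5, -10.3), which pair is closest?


d(P0,P1) = 25.2161, d(P0,P2) = 8.2006, d(P1,P2) = 32.2444
Closest: P0 and P2

Closest pair: (-19.5, -3.8) and (-14.5, -10.3), distance = 8.2006


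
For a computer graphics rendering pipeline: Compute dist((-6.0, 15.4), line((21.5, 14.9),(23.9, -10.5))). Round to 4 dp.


|cross product| = 697.3
|line direction| = sqrt(650.92) = 25.5131
Distance = 697.3/sqrt(650.92) = 27.331

27.331


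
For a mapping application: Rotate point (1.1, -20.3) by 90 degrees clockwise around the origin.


90° CW: (x,y) -> (y, -x)
(1.1,-20.3) -> (-20.3, -1.1)

(-20.3, -1.1)


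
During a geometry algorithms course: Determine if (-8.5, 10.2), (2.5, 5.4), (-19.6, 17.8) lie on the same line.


Cross product: (2.5-(-8.5))*(17.8-10.2) - (5.4-10.2)*((-19.6)-(-8.5))
= 30.32

No, not collinear


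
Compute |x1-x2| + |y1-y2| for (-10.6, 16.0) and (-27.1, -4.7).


|(-10.6)-(-27.1)| + |16-(-4.7)| = 16.5 + 20.7 = 37.2

37.2


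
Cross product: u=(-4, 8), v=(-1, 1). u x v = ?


u x v = u_x*v_y - u_y*v_x = (-4)*1 - 8*(-1)
= (-4) - (-8) = 4

4


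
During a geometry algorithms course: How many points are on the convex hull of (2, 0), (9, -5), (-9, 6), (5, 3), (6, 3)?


Convex hull vertices (CCW): (-9, 6), (9, -5), (6, 3)
Count = 3

3


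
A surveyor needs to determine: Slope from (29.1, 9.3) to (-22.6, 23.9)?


slope = (y2-y1)/(x2-x1) = (23.9-9.3)/((-22.6)-29.1) = 14.6/(-51.7) = -0.2824

-0.2824


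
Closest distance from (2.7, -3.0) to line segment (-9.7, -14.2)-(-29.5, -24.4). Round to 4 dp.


Project P onto AB: t = 0 (clamped to [0,1])
Closest point on segment: (-9.7, -14.2)
Distance: 16.7093

16.7093


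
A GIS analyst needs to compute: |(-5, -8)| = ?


|u| = sqrt((-5)^2 + (-8)^2) = sqrt(89) = 9.434

9.434


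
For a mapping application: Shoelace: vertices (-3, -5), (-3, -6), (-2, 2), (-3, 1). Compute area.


Shoelace sum: ((-3)*(-6) - (-3)*(-5)) + ((-3)*2 - (-2)*(-6)) + ((-2)*1 - (-3)*2) + ((-3)*(-5) - (-3)*1)
= 7
Area = |7|/2 = 3.5

3.5


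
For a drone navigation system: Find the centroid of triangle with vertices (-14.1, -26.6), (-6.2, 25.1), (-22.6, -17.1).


Centroid = ((x_A+x_B+x_C)/3, (y_A+y_B+y_C)/3)
= (((-14.1)+(-6.2)+(-22.6))/3, ((-26.6)+25.1+(-17.1))/3)
= (-14.3, -6.2)

(-14.3, -6.2)


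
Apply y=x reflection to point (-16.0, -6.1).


Reflection over y=x: (x,y) -> (y,x)
(-16, -6.1) -> (-6.1, -16)

(-6.1, -16)


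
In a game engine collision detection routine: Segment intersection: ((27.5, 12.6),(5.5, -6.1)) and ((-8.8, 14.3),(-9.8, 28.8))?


Cross products: d1=-524.65, d2=-186.95, d3=-716.21, d4=-1053.91
d1*d2 < 0 and d3*d4 < 0? no

No, they don't intersect


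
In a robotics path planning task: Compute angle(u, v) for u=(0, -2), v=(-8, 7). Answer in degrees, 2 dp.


u.v = -14, |u| = sqrt(4) = 2, |v| = sqrt(113) = 10.6301
cos(theta) = u.v/(|u||v|) = -14/sqrt(452) = -0.658505
theta = acos(-0.658505) = 131.19 degrees

131.19 degrees


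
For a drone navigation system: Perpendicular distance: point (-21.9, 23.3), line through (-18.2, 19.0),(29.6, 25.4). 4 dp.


|cross product| = 229.22
|line direction| = sqrt(2325.8) = 48.2265
Distance = 229.22/sqrt(2325.8) = 4.753

4.753


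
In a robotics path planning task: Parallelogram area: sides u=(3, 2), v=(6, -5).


|u x v| = |3*(-5) - 2*6|
= |(-15) - 12| = 27

27


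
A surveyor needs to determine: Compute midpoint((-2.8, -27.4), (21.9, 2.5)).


M = (((-2.8)+21.9)/2, ((-27.4)+2.5)/2)
= (9.55, -12.45)

(9.55, -12.45)


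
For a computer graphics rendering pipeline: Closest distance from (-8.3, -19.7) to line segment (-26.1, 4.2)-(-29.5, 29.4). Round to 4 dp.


Project P onto AB: t = 0 (clamped to [0,1])
Closest point on segment: (-26.1, 4.2)
Distance: 29.8002

29.8002


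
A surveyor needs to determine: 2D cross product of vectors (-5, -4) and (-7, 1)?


u x v = u_x*v_y - u_y*v_x = (-5)*1 - (-4)*(-7)
= (-5) - 28 = -33

-33


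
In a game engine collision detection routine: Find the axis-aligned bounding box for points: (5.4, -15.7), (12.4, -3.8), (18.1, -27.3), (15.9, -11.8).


x range: [5.4, 18.1]
y range: [-27.3, -3.8]
Bounding box: (5.4,-27.3) to (18.1,-3.8)

(5.4,-27.3) to (18.1,-3.8)


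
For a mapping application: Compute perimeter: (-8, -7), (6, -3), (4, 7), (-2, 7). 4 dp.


Sides: (-8, -7)->(6, -3): sqrt(212) = 14.56022, (6, -3)->(4, 7): sqrt(104) = 10.198039, (4, 7)->(-2, 7): sqrt(36) = 6, (-2, 7)->(-8, -7): sqrt(232) = 15.231546
Sum = 45.989805
Perimeter = 45.9898

45.9898


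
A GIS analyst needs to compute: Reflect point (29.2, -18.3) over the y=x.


Reflection over y=x: (x,y) -> (y,x)
(29.2, -18.3) -> (-18.3, 29.2)

(-18.3, 29.2)


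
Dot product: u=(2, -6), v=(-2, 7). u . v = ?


u . v = u_x*v_x + u_y*v_y = 2*(-2) + (-6)*7
= (-4) + (-42) = -46

-46


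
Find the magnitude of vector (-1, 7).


|u| = sqrt((-1)^2 + 7^2) = sqrt(50) = 7.0711

7.0711


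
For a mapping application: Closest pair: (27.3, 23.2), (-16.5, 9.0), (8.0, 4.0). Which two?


d(P0,P1) = 46.0443, d(P0,P2) = 27.2237, d(P1,P2) = 25.005
Closest: P1 and P2

Closest pair: (-16.5, 9.0) and (8.0, 4.0), distance = 25.005


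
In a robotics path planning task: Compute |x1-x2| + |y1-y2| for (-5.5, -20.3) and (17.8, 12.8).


|(-5.5)-17.8| + |(-20.3)-12.8| = 23.3 + 33.1 = 56.4

56.4


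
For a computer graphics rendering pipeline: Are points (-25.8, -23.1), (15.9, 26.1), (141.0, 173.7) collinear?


Cross product: (15.9-(-25.8))*(173.7-(-23.1)) - (26.1-(-23.1))*(141-(-25.8))
= 0

Yes, collinear


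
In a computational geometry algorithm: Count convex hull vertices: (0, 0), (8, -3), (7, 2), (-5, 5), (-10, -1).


Convex hull vertices (CCW): (-10, -1), (8, -3), (7, 2), (-5, 5)
Count = 4

4


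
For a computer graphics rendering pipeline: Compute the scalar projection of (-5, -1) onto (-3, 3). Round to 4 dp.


u.v = 12, |v| = sqrt(18) = 4.2426
Scalar projection = u.v / |v| = 12 / sqrt(18) = 2.8284

2.8284


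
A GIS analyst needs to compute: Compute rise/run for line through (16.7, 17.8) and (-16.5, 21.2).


slope = (y2-y1)/(x2-x1) = (21.2-17.8)/((-16.5)-16.7) = 3.4/(-33.2) = -0.1024

-0.1024


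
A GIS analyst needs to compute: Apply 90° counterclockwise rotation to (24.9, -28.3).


90° CCW: (x,y) -> (-y, x)
(24.9,-28.3) -> (28.3, 24.9)

(28.3, 24.9)


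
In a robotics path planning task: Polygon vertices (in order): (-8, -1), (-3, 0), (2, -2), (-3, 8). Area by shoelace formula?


Shoelace sum: ((-8)*0 - (-3)*(-1)) + ((-3)*(-2) - 2*0) + (2*8 - (-3)*(-2)) + ((-3)*(-1) - (-8)*8)
= 80
Area = |80|/2 = 40

40


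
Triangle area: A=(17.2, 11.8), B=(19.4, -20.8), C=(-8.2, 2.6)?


Area = |x_A(y_B-y_C) + x_B(y_C-y_A) + x_C(y_A-y_B)|/2
= |(-402.48) + (-178.48) + (-267.32)|/2
= 848.28/2 = 424.14

424.14


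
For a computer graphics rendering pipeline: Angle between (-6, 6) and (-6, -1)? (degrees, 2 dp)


u.v = 30, |u| = sqrt(72) = 8.4853, |v| = sqrt(37) = 6.0828
cos(theta) = u.v/(|u||v|) = 30/sqrt(2664) = 0.581238
theta = acos(0.581238) = 54.46 degrees

54.46 degrees


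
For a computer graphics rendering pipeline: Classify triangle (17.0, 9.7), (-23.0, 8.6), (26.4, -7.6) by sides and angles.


Side lengths squared: AB^2=1601.21, BC^2=2702.8, CA^2=387.65
Sorted: [387.65, 1601.21, 2702.8]
By sides: Scalene, By angles: Obtuse

Scalene, Obtuse


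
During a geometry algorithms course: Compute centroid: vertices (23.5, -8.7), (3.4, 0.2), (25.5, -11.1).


Centroid = ((x_A+x_B+x_C)/3, (y_A+y_B+y_C)/3)
= ((23.5+3.4+25.5)/3, ((-8.7)+0.2+(-11.1))/3)
= (17.4667, -6.5333)

(17.4667, -6.5333)


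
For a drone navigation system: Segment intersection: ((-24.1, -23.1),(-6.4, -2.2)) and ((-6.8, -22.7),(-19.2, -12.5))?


Cross products: d1=181.42, d2=-258.28, d3=-354.49, d4=85.21
d1*d2 < 0 and d3*d4 < 0? yes

Yes, they intersect


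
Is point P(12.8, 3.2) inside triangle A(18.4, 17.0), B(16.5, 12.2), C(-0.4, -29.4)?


Cross products: AB x AP = -0.66, BC x BP = -1.82, CA x CP = 0.4
All same sign? no

No, outside


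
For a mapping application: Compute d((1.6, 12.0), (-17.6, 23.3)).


dx=-19.2, dy=11.3
d^2 = (-19.2)^2 + 11.3^2 = 496.33
d = sqrt(496.33) = 22.2785

22.2785


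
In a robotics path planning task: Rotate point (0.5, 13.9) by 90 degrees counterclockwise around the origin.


90° CCW: (x,y) -> (-y, x)
(0.5,13.9) -> (-13.9, 0.5)

(-13.9, 0.5)


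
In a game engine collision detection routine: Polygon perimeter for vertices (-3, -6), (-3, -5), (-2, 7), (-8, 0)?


Sides: (-3, -6)->(-3, -5): sqrt(1) = 1, (-3, -5)->(-2, 7): sqrt(145) = 12.041595, (-2, 7)->(-8, 0): sqrt(85) = 9.219544, (-8, 0)->(-3, -6): sqrt(61) = 7.81025
Sum = 30.071389
Perimeter = 30.0714

30.0714


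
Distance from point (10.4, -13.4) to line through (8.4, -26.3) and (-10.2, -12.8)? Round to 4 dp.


|cross product| = 266.94
|line direction| = sqrt(528.21) = 22.9828
Distance = 266.94/sqrt(528.21) = 11.6148

11.6148


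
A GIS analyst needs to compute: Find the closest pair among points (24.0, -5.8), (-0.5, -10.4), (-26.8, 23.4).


d(P0,P1) = 24.9281, d(P0,P2) = 58.5942, d(P1,P2) = 42.8267
Closest: P0 and P1

Closest pair: (24.0, -5.8) and (-0.5, -10.4), distance = 24.9281


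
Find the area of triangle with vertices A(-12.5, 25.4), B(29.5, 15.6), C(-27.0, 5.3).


Area = |x_A(y_B-y_C) + x_B(y_C-y_A) + x_C(y_A-y_B)|/2
= |(-128.75) + (-592.95) + (-264.6)|/2
= 986.3/2 = 493.15

493.15


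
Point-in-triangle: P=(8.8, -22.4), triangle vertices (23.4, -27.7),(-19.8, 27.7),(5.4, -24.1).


Cross products: AB x AP = 579.88, BC x BP = 218.96, CA x CP = 42.84
All same sign? yes

Yes, inside


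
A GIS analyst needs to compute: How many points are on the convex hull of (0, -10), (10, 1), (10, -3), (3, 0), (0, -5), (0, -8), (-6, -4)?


Convex hull vertices (CCW): (-6, -4), (0, -10), (10, -3), (10, 1), (3, 0)
Count = 5

5


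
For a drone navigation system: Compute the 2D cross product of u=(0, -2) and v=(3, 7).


u x v = u_x*v_y - u_y*v_x = 0*7 - (-2)*3
= 0 - (-6) = 6

6


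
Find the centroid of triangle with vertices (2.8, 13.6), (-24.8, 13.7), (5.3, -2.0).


Centroid = ((x_A+x_B+x_C)/3, (y_A+y_B+y_C)/3)
= ((2.8+(-24.8)+5.3)/3, (13.6+13.7+(-2))/3)
= (-5.5667, 8.4333)

(-5.5667, 8.4333)


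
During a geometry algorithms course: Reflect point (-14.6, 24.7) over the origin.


Reflection over origin: (x,y) -> (-x,-y)
(-14.6, 24.7) -> (14.6, -24.7)

(14.6, -24.7)


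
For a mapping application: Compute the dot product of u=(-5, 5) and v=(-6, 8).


u . v = u_x*v_x + u_y*v_y = (-5)*(-6) + 5*8
= 30 + 40 = 70

70


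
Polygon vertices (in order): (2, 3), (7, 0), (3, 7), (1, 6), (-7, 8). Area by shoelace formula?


Shoelace sum: (2*0 - 7*3) + (7*7 - 3*0) + (3*6 - 1*7) + (1*8 - (-7)*6) + ((-7)*3 - 2*8)
= 52
Area = |52|/2 = 26

26


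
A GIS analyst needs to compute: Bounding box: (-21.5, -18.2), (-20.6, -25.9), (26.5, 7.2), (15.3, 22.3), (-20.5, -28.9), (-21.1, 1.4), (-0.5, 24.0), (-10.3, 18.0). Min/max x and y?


x range: [-21.5, 26.5]
y range: [-28.9, 24]
Bounding box: (-21.5,-28.9) to (26.5,24)

(-21.5,-28.9) to (26.5,24)


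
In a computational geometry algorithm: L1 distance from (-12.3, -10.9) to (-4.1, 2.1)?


|(-12.3)-(-4.1)| + |(-10.9)-2.1| = 8.2 + 13 = 21.2

21.2


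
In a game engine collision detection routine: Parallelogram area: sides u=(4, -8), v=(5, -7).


|u x v| = |4*(-7) - (-8)*5|
= |(-28) - (-40)| = 12

12


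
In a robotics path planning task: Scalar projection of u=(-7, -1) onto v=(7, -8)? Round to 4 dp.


u.v = -41, |v| = sqrt(113) = 10.6301
Scalar projection = u.v / |v| = -41 / sqrt(113) = -3.857

-3.857


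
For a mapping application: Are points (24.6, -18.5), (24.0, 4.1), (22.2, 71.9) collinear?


Cross product: (24-24.6)*(71.9-(-18.5)) - (4.1-(-18.5))*(22.2-24.6)
= 0

Yes, collinear


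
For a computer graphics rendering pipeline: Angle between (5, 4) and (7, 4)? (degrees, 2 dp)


u.v = 51, |u| = sqrt(41) = 6.4031, |v| = sqrt(65) = 8.0623
cos(theta) = u.v/(|u||v|) = 51/sqrt(2665) = 0.98792
theta = acos(0.98792) = 8.91 degrees

8.91 degrees


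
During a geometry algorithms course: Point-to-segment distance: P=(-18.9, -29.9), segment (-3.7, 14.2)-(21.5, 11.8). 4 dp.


Project P onto AB: t = 0 (clamped to [0,1])
Closest point on segment: (-3.7, 14.2)
Distance: 46.646

46.646


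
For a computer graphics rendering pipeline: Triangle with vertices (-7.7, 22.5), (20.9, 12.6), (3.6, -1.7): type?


Side lengths squared: AB^2=915.97, BC^2=503.78, CA^2=713.33
Sorted: [503.78, 713.33, 915.97]
By sides: Scalene, By angles: Acute

Scalene, Acute


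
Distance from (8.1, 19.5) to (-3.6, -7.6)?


dx=-11.7, dy=-27.1
d^2 = (-11.7)^2 + (-27.1)^2 = 871.3
d = sqrt(871.3) = 29.5178

29.5178


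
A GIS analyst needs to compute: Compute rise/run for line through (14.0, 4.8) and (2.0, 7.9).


slope = (y2-y1)/(x2-x1) = (7.9-4.8)/(2-14) = 3.1/(-12) = -0.2583

-0.2583


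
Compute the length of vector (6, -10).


|u| = sqrt(6^2 + (-10)^2) = sqrt(136) = 11.6619

11.6619


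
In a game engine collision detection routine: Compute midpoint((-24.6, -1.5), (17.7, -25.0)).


M = (((-24.6)+17.7)/2, ((-1.5)+(-25))/2)
= (-3.45, -13.25)

(-3.45, -13.25)


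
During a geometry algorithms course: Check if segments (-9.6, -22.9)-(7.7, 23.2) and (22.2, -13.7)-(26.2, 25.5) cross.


Cross products: d1=1209.76, d2=716, d3=-1306.82, d4=-813.06
d1*d2 < 0 and d3*d4 < 0? no

No, they don't intersect


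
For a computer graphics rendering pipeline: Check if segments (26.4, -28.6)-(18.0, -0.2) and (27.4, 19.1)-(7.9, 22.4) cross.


Cross products: d1=933.45, d2=407.37, d3=-429.08, d4=97
d1*d2 < 0 and d3*d4 < 0? no

No, they don't intersect


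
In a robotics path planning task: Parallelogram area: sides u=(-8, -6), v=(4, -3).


|u x v| = |(-8)*(-3) - (-6)*4|
= |24 - (-24)| = 48

48


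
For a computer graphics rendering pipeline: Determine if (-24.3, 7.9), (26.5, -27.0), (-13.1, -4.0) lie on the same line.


Cross product: (26.5-(-24.3))*((-4)-7.9) - ((-27)-7.9)*((-13.1)-(-24.3))
= -213.64

No, not collinear


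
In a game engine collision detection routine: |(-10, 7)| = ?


|u| = sqrt((-10)^2 + 7^2) = sqrt(149) = 12.2066

12.2066


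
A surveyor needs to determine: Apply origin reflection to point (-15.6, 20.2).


Reflection over origin: (x,y) -> (-x,-y)
(-15.6, 20.2) -> (15.6, -20.2)

(15.6, -20.2)


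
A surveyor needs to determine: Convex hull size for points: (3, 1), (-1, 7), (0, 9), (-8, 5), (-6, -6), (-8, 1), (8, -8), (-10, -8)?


Convex hull vertices (CCW): (-10, -8), (8, -8), (0, 9), (-8, 5)
Count = 4

4


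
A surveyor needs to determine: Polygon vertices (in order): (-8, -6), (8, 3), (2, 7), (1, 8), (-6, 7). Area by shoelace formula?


Shoelace sum: ((-8)*3 - 8*(-6)) + (8*7 - 2*3) + (2*8 - 1*7) + (1*7 - (-6)*8) + ((-6)*(-6) - (-8)*7)
= 230
Area = |230|/2 = 115

115


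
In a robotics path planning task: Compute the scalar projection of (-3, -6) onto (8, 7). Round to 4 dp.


u.v = -66, |v| = sqrt(113) = 10.6301
Scalar projection = u.v / |v| = -66 / sqrt(113) = -6.2088

-6.2088


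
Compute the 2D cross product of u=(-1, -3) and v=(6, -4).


u x v = u_x*v_y - u_y*v_x = (-1)*(-4) - (-3)*6
= 4 - (-18) = 22

22


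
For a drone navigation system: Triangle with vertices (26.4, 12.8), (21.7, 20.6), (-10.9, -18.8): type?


Side lengths squared: AB^2=82.93, BC^2=2615.12, CA^2=2389.85
Sorted: [82.93, 2389.85, 2615.12]
By sides: Scalene, By angles: Obtuse

Scalene, Obtuse


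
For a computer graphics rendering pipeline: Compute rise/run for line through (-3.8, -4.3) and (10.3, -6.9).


slope = (y2-y1)/(x2-x1) = ((-6.9)-(-4.3))/(10.3-(-3.8)) = (-2.6)/14.1 = -0.1844

-0.1844


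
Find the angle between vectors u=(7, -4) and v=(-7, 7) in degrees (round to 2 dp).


u.v = -77, |u| = sqrt(65) = 8.0623, |v| = sqrt(98) = 9.8995
cos(theta) = u.v/(|u||v|) = -77/sqrt(6370) = -0.964764
theta = acos(-0.964764) = 164.74 degrees

164.74 degrees


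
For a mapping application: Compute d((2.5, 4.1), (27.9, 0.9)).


dx=25.4, dy=-3.2
d^2 = 25.4^2 + (-3.2)^2 = 655.4
d = sqrt(655.4) = 25.6008

25.6008


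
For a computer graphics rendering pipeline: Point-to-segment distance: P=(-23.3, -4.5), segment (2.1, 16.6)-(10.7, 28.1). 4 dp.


Project P onto AB: t = 0 (clamped to [0,1])
Closest point on segment: (2.1, 16.6)
Distance: 33.0208

33.0208


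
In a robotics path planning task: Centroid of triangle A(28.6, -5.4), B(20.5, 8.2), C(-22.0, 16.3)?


Centroid = ((x_A+x_B+x_C)/3, (y_A+y_B+y_C)/3)
= ((28.6+20.5+(-22))/3, ((-5.4)+8.2+16.3)/3)
= (9.0333, 6.3667)

(9.0333, 6.3667)


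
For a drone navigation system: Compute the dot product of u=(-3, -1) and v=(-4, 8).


u . v = u_x*v_x + u_y*v_y = (-3)*(-4) + (-1)*8
= 12 + (-8) = 4

4


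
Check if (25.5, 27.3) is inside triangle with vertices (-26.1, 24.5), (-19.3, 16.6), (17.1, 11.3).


Cross products: AB x AP = 426.68, BC x BP = 626.92, CA x CP = -802.08
All same sign? no

No, outside


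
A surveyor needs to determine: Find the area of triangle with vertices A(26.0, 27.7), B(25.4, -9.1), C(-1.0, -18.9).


Area = |x_A(y_B-y_C) + x_B(y_C-y_A) + x_C(y_A-y_B)|/2
= |254.8 + (-1183.64) + (-36.8)|/2
= 965.64/2 = 482.82

482.82


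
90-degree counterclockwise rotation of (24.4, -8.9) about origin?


90° CCW: (x,y) -> (-y, x)
(24.4,-8.9) -> (8.9, 24.4)

(8.9, 24.4)


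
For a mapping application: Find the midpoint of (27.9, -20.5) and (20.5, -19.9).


M = ((27.9+20.5)/2, ((-20.5)+(-19.9))/2)
= (24.2, -20.2)

(24.2, -20.2)


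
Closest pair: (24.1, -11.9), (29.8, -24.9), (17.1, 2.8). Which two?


d(P0,P1) = 14.1947, d(P0,P2) = 16.2816, d(P1,P2) = 30.4726
Closest: P0 and P1

Closest pair: (24.1, -11.9) and (29.8, -24.9), distance = 14.1947


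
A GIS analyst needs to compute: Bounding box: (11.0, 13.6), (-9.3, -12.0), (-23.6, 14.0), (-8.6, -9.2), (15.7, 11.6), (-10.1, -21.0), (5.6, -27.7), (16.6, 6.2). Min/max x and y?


x range: [-23.6, 16.6]
y range: [-27.7, 14]
Bounding box: (-23.6,-27.7) to (16.6,14)

(-23.6,-27.7) to (16.6,14)


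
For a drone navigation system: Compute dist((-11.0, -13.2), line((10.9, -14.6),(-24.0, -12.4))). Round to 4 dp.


|cross product| = 0.68
|line direction| = sqrt(1222.85) = 34.9693
Distance = 0.68/sqrt(1222.85) = 0.0194

0.0194


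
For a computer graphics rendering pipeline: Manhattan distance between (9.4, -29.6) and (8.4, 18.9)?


|9.4-8.4| + |(-29.6)-18.9| = 1 + 48.5 = 49.5

49.5


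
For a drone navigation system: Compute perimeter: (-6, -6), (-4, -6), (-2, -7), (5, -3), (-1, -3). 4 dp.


Sides: (-6, -6)->(-4, -6): sqrt(4) = 2, (-4, -6)->(-2, -7): sqrt(5) = 2.236068, (-2, -7)->(5, -3): sqrt(65) = 8.062258, (5, -3)->(-1, -3): sqrt(36) = 6, (-1, -3)->(-6, -6): sqrt(34) = 5.830952
Sum = 24.129278
Perimeter = 24.1293

24.1293


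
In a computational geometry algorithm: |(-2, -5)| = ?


|u| = sqrt((-2)^2 + (-5)^2) = sqrt(29) = 5.3852

5.3852


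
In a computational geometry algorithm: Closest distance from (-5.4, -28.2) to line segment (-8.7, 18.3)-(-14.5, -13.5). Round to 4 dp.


Project P onto AB: t = 1 (clamped to [0,1])
Closest point on segment: (-14.5, -13.5)
Distance: 17.2887

17.2887


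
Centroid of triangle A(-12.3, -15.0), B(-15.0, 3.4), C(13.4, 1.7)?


Centroid = ((x_A+x_B+x_C)/3, (y_A+y_B+y_C)/3)
= (((-12.3)+(-15)+13.4)/3, ((-15)+3.4+1.7)/3)
= (-4.6333, -3.3)

(-4.6333, -3.3)


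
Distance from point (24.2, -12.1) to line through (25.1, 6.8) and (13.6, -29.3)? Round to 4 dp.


|cross product| = 184.86
|line direction| = sqrt(1435.46) = 37.8875
Distance = 184.86/sqrt(1435.46) = 4.8792

4.8792


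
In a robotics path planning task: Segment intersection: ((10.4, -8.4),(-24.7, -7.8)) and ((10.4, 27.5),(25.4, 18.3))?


Cross products: d1=-538.5, d2=-852.42, d3=-1260.09, d4=-946.17
d1*d2 < 0 and d3*d4 < 0? no

No, they don't intersect


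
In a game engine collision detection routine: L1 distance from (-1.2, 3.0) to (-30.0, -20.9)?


|(-1.2)-(-30)| + |3-(-20.9)| = 28.8 + 23.9 = 52.7

52.7


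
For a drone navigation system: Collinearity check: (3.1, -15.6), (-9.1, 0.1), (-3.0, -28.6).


Cross product: ((-9.1)-3.1)*((-28.6)-(-15.6)) - (0.1-(-15.6))*((-3)-3.1)
= 254.37

No, not collinear


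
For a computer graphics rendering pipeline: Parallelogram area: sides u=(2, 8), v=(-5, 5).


|u x v| = |2*5 - 8*(-5)|
= |10 - (-40)| = 50

50


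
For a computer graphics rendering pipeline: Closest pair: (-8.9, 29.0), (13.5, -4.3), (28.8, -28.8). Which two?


d(P0,P1) = 40.1329, d(P0,P2) = 69.0082, d(P1,P2) = 28.8849
Closest: P1 and P2

Closest pair: (13.5, -4.3) and (28.8, -28.8), distance = 28.8849


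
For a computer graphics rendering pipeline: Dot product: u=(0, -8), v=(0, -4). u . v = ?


u . v = u_x*v_x + u_y*v_y = 0*0 + (-8)*(-4)
= 0 + 32 = 32

32


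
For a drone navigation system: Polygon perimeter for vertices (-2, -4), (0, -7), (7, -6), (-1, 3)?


Sides: (-2, -4)->(0, -7): sqrt(13) = 3.605551, (0, -7)->(7, -6): sqrt(50) = 7.071068, (7, -6)->(-1, 3): sqrt(145) = 12.041595, (-1, 3)->(-2, -4): sqrt(50) = 7.071068
Sum = 29.789282
Perimeter = 29.7893

29.7893


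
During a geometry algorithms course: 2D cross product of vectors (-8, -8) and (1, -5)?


u x v = u_x*v_y - u_y*v_x = (-8)*(-5) - (-8)*1
= 40 - (-8) = 48

48


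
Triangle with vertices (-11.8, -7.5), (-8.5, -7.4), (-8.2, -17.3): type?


Side lengths squared: AB^2=10.9, BC^2=98.1, CA^2=109
Sorted: [10.9, 98.1, 109]
By sides: Scalene, By angles: Right

Scalene, Right


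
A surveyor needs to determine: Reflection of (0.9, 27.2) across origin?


Reflection over origin: (x,y) -> (-x,-y)
(0.9, 27.2) -> (-0.9, -27.2)

(-0.9, -27.2)


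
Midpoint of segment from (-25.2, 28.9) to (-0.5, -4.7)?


M = (((-25.2)+(-0.5))/2, (28.9+(-4.7))/2)
= (-12.85, 12.1)

(-12.85, 12.1)


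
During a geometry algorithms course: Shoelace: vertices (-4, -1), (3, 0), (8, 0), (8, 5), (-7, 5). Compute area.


Shoelace sum: ((-4)*0 - 3*(-1)) + (3*0 - 8*0) + (8*5 - 8*0) + (8*5 - (-7)*5) + ((-7)*(-1) - (-4)*5)
= 145
Area = |145|/2 = 72.5

72.5


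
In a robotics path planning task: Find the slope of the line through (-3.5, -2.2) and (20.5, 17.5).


slope = (y2-y1)/(x2-x1) = (17.5-(-2.2))/(20.5-(-3.5)) = 19.7/24 = 0.8208

0.8208


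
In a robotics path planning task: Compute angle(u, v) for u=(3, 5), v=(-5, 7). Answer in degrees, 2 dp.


u.v = 20, |u| = sqrt(34) = 5.831, |v| = sqrt(74) = 8.6023
cos(theta) = u.v/(|u||v|) = 20/sqrt(2516) = 0.398726
theta = acos(0.398726) = 66.5 degrees

66.5 degrees


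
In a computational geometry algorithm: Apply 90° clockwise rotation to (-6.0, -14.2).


90° CW: (x,y) -> (y, -x)
(-6,-14.2) -> (-14.2, 6)

(-14.2, 6)


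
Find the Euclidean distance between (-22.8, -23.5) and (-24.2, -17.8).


dx=-1.4, dy=5.7
d^2 = (-1.4)^2 + 5.7^2 = 34.45
d = sqrt(34.45) = 5.8694

5.8694


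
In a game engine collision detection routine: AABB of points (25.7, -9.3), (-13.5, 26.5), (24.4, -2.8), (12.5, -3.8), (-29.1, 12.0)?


x range: [-29.1, 25.7]
y range: [-9.3, 26.5]
Bounding box: (-29.1,-9.3) to (25.7,26.5)

(-29.1,-9.3) to (25.7,26.5)


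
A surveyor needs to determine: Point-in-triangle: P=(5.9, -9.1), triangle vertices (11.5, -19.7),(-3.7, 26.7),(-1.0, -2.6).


Cross products: AB x AP = 98.72, BC x BP = 184.62, CA x CP = 36.74
All same sign? yes

Yes, inside


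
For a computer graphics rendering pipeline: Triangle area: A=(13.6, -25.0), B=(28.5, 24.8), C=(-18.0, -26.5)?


Area = |x_A(y_B-y_C) + x_B(y_C-y_A) + x_C(y_A-y_B)|/2
= |697.68 + (-42.75) + 896.4|/2
= 1551.33/2 = 775.665

775.665


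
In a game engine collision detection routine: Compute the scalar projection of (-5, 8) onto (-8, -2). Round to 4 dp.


u.v = 24, |v| = sqrt(68) = 8.2462
Scalar projection = u.v / |v| = 24 / sqrt(68) = 2.9104

2.9104


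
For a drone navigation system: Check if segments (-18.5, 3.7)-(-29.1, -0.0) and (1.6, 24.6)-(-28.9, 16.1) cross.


Cross products: d1=466.6, d2=489.35, d3=-147.17, d4=-169.92
d1*d2 < 0 and d3*d4 < 0? no

No, they don't intersect


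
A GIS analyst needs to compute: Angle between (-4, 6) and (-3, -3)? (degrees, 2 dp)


u.v = -6, |u| = sqrt(52) = 7.2111, |v| = sqrt(18) = 4.2426
cos(theta) = u.v/(|u||v|) = -6/sqrt(936) = -0.196116
theta = acos(-0.196116) = 101.31 degrees

101.31 degrees


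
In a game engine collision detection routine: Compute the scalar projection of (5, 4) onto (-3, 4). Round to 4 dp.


u.v = 1, |v| = sqrt(25) = 5
Scalar projection = u.v / |v| = 1 / sqrt(25) = 0.2

0.2


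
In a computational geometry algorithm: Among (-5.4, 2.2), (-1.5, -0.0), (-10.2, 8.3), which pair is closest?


d(P0,P1) = 4.4777, d(P0,P2) = 7.7621, d(P1,P2) = 12.0241
Closest: P0 and P1

Closest pair: (-5.4, 2.2) and (-1.5, -0.0), distance = 4.4777


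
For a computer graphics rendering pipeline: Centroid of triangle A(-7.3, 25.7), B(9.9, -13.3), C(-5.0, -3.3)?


Centroid = ((x_A+x_B+x_C)/3, (y_A+y_B+y_C)/3)
= (((-7.3)+9.9+(-5))/3, (25.7+(-13.3)+(-3.3))/3)
= (-0.8, 3.0333)

(-0.8, 3.0333)


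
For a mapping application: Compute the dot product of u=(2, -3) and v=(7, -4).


u . v = u_x*v_x + u_y*v_y = 2*7 + (-3)*(-4)
= 14 + 12 = 26

26


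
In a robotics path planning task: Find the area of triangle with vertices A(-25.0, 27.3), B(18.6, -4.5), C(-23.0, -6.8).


Area = |x_A(y_B-y_C) + x_B(y_C-y_A) + x_C(y_A-y_B)|/2
= |(-57.5) + (-634.26) + (-731.4)|/2
= 1423.16/2 = 711.58

711.58


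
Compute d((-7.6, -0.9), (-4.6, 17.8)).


dx=3, dy=18.7
d^2 = 3^2 + 18.7^2 = 358.69
d = sqrt(358.69) = 18.9391

18.9391


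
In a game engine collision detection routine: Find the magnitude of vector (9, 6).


|u| = sqrt(9^2 + 6^2) = sqrt(117) = 10.8167

10.8167


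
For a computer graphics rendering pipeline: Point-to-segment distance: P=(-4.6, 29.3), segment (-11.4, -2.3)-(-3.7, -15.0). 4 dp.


Project P onto AB: t = 0 (clamped to [0,1])
Closest point on segment: (-11.4, -2.3)
Distance: 32.3234

32.3234


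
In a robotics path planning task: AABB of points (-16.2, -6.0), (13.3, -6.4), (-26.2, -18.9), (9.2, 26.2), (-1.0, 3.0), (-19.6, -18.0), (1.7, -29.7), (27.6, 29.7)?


x range: [-26.2, 27.6]
y range: [-29.7, 29.7]
Bounding box: (-26.2,-29.7) to (27.6,29.7)

(-26.2,-29.7) to (27.6,29.7)


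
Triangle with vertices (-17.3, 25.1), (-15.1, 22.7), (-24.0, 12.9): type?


Side lengths squared: AB^2=10.6, BC^2=175.25, CA^2=193.73
Sorted: [10.6, 175.25, 193.73]
By sides: Scalene, By angles: Obtuse

Scalene, Obtuse


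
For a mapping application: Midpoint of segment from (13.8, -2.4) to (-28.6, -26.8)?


M = ((13.8+(-28.6))/2, ((-2.4)+(-26.8))/2)
= (-7.4, -14.6)

(-7.4, -14.6)


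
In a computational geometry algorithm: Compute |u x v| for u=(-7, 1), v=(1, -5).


|u x v| = |(-7)*(-5) - 1*1|
= |35 - 1| = 34

34


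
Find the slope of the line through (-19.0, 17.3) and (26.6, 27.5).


slope = (y2-y1)/(x2-x1) = (27.5-17.3)/(26.6-(-19)) = 10.2/45.6 = 0.2237

0.2237


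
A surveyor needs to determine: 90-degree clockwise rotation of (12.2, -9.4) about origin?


90° CW: (x,y) -> (y, -x)
(12.2,-9.4) -> (-9.4, -12.2)

(-9.4, -12.2)


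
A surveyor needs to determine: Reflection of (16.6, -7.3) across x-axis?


Reflection over x-axis: (x,y) -> (x,-y)
(16.6, -7.3) -> (16.6, 7.3)

(16.6, 7.3)


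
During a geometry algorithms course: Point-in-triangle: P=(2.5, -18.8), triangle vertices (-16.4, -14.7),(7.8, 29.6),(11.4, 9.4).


Cross products: AB x AP = -936.49, BC x BP = -281.3, CA x CP = 569.47
All same sign? no

No, outside


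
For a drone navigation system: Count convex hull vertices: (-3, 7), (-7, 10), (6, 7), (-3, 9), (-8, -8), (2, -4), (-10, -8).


Convex hull vertices (CCW): (-10, -8), (-8, -8), (2, -4), (6, 7), (-7, 10)
Count = 5

5


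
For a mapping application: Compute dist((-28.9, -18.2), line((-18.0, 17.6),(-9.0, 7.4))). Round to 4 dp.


|cross product| = 433.38
|line direction| = sqrt(185.04) = 13.6029
Distance = 433.38/sqrt(185.04) = 31.8593

31.8593


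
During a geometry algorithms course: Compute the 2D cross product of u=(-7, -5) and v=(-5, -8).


u x v = u_x*v_y - u_y*v_x = (-7)*(-8) - (-5)*(-5)
= 56 - 25 = 31

31


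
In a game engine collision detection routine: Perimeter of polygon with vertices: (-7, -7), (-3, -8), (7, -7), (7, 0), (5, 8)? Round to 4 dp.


Sides: (-7, -7)->(-3, -8): sqrt(17) = 4.123106, (-3, -8)->(7, -7): sqrt(101) = 10.049876, (7, -7)->(7, 0): sqrt(49) = 7, (7, 0)->(5, 8): sqrt(68) = 8.246211, (5, 8)->(-7, -7): sqrt(369) = 19.209373
Sum = 48.628566
Perimeter = 48.6286

48.6286


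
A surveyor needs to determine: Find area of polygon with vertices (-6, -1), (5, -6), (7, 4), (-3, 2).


Shoelace sum: ((-6)*(-6) - 5*(-1)) + (5*4 - 7*(-6)) + (7*2 - (-3)*4) + ((-3)*(-1) - (-6)*2)
= 144
Area = |144|/2 = 72

72


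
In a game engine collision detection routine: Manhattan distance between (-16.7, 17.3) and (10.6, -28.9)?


|(-16.7)-10.6| + |17.3-(-28.9)| = 27.3 + 46.2 = 73.5

73.5


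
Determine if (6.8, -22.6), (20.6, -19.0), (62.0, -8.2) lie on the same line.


Cross product: (20.6-6.8)*((-8.2)-(-22.6)) - ((-19)-(-22.6))*(62-6.8)
= 0

Yes, collinear


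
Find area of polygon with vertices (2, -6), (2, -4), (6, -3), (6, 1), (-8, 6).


Shoelace sum: (2*(-4) - 2*(-6)) + (2*(-3) - 6*(-4)) + (6*1 - 6*(-3)) + (6*6 - (-8)*1) + ((-8)*(-6) - 2*6)
= 126
Area = |126|/2 = 63

63


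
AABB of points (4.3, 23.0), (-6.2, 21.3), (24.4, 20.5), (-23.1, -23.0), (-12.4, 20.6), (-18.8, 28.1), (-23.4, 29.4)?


x range: [-23.4, 24.4]
y range: [-23, 29.4]
Bounding box: (-23.4,-23) to (24.4,29.4)

(-23.4,-23) to (24.4,29.4)


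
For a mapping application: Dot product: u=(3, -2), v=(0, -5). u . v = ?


u . v = u_x*v_x + u_y*v_y = 3*0 + (-2)*(-5)
= 0 + 10 = 10

10


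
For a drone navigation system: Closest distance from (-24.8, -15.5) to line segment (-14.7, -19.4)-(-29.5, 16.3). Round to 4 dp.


Project P onto AB: t = 0.1933 (clamped to [0,1])
Closest point on segment: (-17.5609, -12.4989)
Distance: 7.8365

7.8365


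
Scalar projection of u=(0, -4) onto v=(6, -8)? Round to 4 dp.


u.v = 32, |v| = sqrt(100) = 10
Scalar projection = u.v / |v| = 32 / sqrt(100) = 3.2

3.2


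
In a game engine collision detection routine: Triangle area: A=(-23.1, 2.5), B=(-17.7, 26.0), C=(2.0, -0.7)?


Area = |x_A(y_B-y_C) + x_B(y_C-y_A) + x_C(y_A-y_B)|/2
= |(-616.77) + 56.64 + (-47)|/2
= 607.13/2 = 303.565

303.565


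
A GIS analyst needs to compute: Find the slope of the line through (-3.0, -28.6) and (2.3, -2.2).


slope = (y2-y1)/(x2-x1) = ((-2.2)-(-28.6))/(2.3-(-3)) = 26.4/5.3 = 4.9811

4.9811


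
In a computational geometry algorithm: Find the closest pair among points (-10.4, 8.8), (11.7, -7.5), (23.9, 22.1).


d(P0,P1) = 27.4609, d(P0,P2) = 36.7883, d(P1,P2) = 32.0156
Closest: P0 and P1

Closest pair: (-10.4, 8.8) and (11.7, -7.5), distance = 27.4609


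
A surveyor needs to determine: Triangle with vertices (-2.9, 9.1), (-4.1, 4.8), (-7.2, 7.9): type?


Side lengths squared: AB^2=19.93, BC^2=19.22, CA^2=19.93
Sorted: [19.22, 19.93, 19.93]
By sides: Isosceles, By angles: Acute

Isosceles, Acute


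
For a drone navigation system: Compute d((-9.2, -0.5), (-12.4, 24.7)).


dx=-3.2, dy=25.2
d^2 = (-3.2)^2 + 25.2^2 = 645.28
d = sqrt(645.28) = 25.4024

25.4024


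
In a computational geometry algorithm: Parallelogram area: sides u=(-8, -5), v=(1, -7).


|u x v| = |(-8)*(-7) - (-5)*1|
= |56 - (-5)| = 61

61


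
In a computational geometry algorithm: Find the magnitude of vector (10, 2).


|u| = sqrt(10^2 + 2^2) = sqrt(104) = 10.198

10.198


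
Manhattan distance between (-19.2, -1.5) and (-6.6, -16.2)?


|(-19.2)-(-6.6)| + |(-1.5)-(-16.2)| = 12.6 + 14.7 = 27.3

27.3


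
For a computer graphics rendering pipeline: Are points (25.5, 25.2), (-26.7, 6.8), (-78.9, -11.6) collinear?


Cross product: ((-26.7)-25.5)*((-11.6)-25.2) - (6.8-25.2)*((-78.9)-25.5)
= 0

Yes, collinear


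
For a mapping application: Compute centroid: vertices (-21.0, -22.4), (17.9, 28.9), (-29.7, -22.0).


Centroid = ((x_A+x_B+x_C)/3, (y_A+y_B+y_C)/3)
= (((-21)+17.9+(-29.7))/3, ((-22.4)+28.9+(-22))/3)
= (-10.9333, -5.1667)

(-10.9333, -5.1667)


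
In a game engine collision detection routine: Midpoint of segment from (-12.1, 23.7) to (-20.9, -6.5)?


M = (((-12.1)+(-20.9))/2, (23.7+(-6.5))/2)
= (-16.5, 8.6)

(-16.5, 8.6)


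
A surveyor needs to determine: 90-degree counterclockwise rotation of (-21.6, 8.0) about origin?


90° CCW: (x,y) -> (-y, x)
(-21.6,8) -> (-8, -21.6)

(-8, -21.6)


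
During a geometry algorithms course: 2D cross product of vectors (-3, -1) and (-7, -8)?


u x v = u_x*v_y - u_y*v_x = (-3)*(-8) - (-1)*(-7)
= 24 - 7 = 17

17


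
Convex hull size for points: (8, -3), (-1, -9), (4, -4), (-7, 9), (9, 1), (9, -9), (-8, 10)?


Convex hull vertices (CCW): (-8, 10), (-1, -9), (9, -9), (9, 1)
Count = 4

4


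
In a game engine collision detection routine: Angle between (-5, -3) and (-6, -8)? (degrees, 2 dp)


u.v = 54, |u| = sqrt(34) = 5.831, |v| = sqrt(100) = 10
cos(theta) = u.v/(|u||v|) = 54/sqrt(3400) = 0.926092
theta = acos(0.926092) = 22.17 degrees

22.17 degrees


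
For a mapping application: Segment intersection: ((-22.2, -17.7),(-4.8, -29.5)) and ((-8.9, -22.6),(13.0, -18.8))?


Cross products: d1=157.85, d2=-166.69, d3=71.68, d4=396.22
d1*d2 < 0 and d3*d4 < 0? no

No, they don't intersect


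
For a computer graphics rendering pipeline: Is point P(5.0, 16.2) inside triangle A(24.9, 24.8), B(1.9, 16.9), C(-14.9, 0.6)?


Cross products: AB x AP = 40.59, BC x BP = 62.29, CA x CP = 139.3
All same sign? yes

Yes, inside


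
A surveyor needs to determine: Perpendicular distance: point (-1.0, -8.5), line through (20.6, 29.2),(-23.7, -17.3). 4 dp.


|cross product| = 665.71
|line direction| = sqrt(4124.74) = 64.2241
Distance = 665.71/sqrt(4124.74) = 10.3654

10.3654


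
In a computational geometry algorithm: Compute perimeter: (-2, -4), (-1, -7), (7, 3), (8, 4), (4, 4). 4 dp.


Sides: (-2, -4)->(-1, -7): sqrt(10) = 3.162278, (-1, -7)->(7, 3): sqrt(164) = 12.806248, (7, 3)->(8, 4): sqrt(2) = 1.414214, (8, 4)->(4, 4): sqrt(16) = 4, (4, 4)->(-2, -4): sqrt(100) = 10
Sum = 31.38274
Perimeter = 31.3827

31.3827


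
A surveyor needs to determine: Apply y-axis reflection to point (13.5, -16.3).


Reflection over y-axis: (x,y) -> (-x,y)
(13.5, -16.3) -> (-13.5, -16.3)

(-13.5, -16.3)


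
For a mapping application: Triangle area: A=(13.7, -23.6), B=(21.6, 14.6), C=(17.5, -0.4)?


Area = |x_A(y_B-y_C) + x_B(y_C-y_A) + x_C(y_A-y_B)|/2
= |205.5 + 501.12 + (-668.5)|/2
= 38.12/2 = 19.06

19.06


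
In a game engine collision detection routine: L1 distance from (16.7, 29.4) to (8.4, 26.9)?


|16.7-8.4| + |29.4-26.9| = 8.3 + 2.5 = 10.8

10.8


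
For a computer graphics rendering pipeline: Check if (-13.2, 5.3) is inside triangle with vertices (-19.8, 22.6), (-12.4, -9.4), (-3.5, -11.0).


Cross products: AB x AP = 83.18, BC x BP = 129.55, CA x CP = 60.23
All same sign? yes

Yes, inside
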